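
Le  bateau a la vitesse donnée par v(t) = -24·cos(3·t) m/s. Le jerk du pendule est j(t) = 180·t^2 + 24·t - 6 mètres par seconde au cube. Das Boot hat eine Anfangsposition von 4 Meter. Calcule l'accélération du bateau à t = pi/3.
En partant de la vitesse v(t) = -24·cos(3·t), nous prenons 1 dérivée. La dérivée de la vitesse donne l'accélération: a(t) = 72·sin(3·t). En utilisant a(t) = 72·sin(3·t) et en substituant t = pi/3, nous trouvons a = 0.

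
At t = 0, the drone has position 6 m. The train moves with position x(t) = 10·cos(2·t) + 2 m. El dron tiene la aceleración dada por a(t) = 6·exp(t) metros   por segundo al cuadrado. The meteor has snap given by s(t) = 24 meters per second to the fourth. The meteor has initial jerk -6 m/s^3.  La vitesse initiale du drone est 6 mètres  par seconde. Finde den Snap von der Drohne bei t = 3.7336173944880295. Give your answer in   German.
Wir müssen unsere Gleichung für die Beschleunigung a(t) = 6·exp(t) 2-mal ableiten. Durch Ableiten von der Beschleunigung erhalten wir den Ruck: j(t) = 6·exp(t). Mit d/dt von j(t) finden wir s(t) = 6·exp(t). Aus der Gleichung für den Snap s(t) = 6·exp(t), setzen wir t = 3.7336173944880295 ein und erhalten s = 250.980905796968.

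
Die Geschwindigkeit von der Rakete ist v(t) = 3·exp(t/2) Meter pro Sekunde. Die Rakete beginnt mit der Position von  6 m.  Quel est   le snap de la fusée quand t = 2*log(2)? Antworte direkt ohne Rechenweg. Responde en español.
La respuesta es 3/4.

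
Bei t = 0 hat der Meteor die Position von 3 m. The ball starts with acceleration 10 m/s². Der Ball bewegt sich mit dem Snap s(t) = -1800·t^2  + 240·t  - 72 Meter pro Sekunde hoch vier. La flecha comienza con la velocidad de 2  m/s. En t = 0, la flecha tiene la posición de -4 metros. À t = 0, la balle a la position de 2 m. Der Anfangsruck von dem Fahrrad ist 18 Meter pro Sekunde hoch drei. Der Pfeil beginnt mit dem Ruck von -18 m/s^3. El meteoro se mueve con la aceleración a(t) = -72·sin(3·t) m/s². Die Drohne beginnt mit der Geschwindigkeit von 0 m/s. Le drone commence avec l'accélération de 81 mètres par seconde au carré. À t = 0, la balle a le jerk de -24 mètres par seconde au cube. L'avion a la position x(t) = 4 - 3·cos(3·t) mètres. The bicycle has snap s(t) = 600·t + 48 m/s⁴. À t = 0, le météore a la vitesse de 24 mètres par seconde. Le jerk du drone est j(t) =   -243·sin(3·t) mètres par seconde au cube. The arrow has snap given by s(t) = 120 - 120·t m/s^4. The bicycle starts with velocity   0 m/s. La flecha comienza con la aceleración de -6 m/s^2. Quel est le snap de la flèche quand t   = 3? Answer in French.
En utilisant s(t) = 120 - 120·t et en substituant t = 3, nous trouvons s = -240.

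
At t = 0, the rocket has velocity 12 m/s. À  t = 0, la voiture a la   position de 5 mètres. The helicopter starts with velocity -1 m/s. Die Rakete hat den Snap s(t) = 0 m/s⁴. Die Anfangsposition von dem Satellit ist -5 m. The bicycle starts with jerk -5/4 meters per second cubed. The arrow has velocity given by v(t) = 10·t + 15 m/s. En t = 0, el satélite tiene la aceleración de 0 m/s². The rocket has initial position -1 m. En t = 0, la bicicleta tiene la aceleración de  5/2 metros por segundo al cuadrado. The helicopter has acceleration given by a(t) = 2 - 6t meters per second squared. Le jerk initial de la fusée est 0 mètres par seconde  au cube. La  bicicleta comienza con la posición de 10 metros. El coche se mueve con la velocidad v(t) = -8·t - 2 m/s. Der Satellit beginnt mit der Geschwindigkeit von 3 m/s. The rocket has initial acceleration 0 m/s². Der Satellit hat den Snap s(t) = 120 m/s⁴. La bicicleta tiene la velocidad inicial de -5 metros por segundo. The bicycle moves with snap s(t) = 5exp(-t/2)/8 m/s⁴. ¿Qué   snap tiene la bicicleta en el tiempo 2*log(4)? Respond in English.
We have snap s(t) = 5·exp(-t/2)/8. Substituting t = 2*log(4): s(2*log(4)) = 5/32.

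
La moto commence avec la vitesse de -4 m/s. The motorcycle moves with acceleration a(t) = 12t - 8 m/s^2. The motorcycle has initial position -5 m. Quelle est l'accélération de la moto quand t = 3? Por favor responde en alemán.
Mit a(t) = 12·t - 8 und Einsetzen von t = 3, finden wir a = 28.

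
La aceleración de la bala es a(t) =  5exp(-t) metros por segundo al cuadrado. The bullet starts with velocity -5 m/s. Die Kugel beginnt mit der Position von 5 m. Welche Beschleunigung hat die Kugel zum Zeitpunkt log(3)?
Mit a(t) = 5·exp(-t) und Einsetzen von t = log(3), finden wir a = 5/3.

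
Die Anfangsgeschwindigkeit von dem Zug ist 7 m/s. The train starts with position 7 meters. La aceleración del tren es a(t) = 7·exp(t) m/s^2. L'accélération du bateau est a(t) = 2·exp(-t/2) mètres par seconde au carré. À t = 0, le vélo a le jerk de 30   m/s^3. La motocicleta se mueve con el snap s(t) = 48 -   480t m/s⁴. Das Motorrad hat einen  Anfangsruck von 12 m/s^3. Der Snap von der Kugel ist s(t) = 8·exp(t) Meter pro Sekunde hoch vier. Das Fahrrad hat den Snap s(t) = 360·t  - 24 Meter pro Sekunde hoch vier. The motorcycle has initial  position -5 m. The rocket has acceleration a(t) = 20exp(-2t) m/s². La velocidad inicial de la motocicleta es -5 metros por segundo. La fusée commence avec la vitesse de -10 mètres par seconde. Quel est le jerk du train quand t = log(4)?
Pour résoudre ceci, nous devons prendre 1 dérivée de notre équation de l'accélération a(t) = 7·exp(t). En dérivant l'accélération, nous obtenons le jerk: j(t) = 7·exp(t). En utilisant j(t) = 7·exp(t) et en substituant t = log(4), nous trouvons j = 28.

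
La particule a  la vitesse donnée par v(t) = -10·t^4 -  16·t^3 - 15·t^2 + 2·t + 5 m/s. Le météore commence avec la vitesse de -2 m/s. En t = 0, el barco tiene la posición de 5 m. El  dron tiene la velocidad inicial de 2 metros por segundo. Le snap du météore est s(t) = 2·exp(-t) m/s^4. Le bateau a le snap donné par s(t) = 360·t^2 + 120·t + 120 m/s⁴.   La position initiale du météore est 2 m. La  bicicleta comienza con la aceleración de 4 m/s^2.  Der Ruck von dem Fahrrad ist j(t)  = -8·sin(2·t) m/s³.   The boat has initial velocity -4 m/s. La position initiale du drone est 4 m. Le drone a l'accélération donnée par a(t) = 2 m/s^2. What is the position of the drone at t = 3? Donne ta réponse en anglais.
We must find the antiderivative of our acceleration equation a(t) = 2 2 times. Finding the integral of a(t) and using v(0) = 2: v(t) = 2·t + 2. Integrating velocity and using the initial condition x(0) = 4, we get x(t) = t^2 + 2·t + 4. We have position x(t) = t^2 + 2·t + 4. Substituting t = 3: x(3) = 19.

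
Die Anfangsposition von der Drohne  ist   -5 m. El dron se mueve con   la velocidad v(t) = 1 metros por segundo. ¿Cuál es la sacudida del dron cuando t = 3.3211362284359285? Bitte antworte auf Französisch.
Nous devons dériver notre équation de la vitesse v(t) = 1 2 fois. En prenant d/dt de v(t), nous trouvons a(t) = 0. En dérivant l'accélération, nous obtenons le jerk: j(t) = 0. Nous avons le jerk j(t) = 0. En substituant t = 3.3211362284359285: j(3.3211362284359285) = 0.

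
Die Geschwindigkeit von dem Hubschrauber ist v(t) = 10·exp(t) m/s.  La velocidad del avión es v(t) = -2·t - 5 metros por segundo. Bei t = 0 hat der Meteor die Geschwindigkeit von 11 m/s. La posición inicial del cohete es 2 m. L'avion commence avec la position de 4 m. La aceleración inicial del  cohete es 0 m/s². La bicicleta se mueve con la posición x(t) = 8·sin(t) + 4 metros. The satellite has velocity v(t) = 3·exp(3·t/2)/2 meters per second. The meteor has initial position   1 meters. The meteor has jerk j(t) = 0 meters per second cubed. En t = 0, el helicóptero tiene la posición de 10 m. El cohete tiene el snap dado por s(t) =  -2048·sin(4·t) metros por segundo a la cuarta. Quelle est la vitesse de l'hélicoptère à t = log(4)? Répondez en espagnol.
De la ecuación de la velocidad v(t) = 10·exp(t), sustituimos t = log(4) para obtener v = 40.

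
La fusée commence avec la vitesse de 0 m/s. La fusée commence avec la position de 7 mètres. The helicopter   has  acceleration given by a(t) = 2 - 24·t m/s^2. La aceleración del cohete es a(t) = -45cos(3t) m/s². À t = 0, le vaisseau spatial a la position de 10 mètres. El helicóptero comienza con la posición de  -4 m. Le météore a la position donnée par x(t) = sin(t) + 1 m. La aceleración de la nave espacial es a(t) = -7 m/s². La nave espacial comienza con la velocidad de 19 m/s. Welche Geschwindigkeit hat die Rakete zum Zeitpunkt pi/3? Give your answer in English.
We must find the antiderivative of our acceleration equation a(t) = -45·cos(3·t) 1 time. Taking ∫a(t)dt and applying v(0) = 0, we find v(t) = -15·sin(3·t). From the given velocity equation v(t) = -15·sin(3·t), we substitute t = pi/3 to get v = 0.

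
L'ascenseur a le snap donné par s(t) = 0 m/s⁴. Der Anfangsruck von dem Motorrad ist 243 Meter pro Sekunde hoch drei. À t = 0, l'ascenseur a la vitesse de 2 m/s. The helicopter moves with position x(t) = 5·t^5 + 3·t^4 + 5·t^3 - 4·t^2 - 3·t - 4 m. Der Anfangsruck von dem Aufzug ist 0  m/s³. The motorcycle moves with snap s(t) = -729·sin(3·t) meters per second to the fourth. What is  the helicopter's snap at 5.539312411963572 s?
We must differentiate our position equation x(t) = 5·t^5 + 3·t^4 + 5·t^3 - 4·t^2 - 3·t - 4 4 times. The derivative of position gives velocity: v(t) = 25·t^4 + 12·t^3 + 15·t^2 - 8·t - 3. The derivative of velocity gives acceleration: a(t) = 100·t^3 + 36·t^2 + 30·t - 8. Differentiating acceleration, we get jerk: j(t) = 300·t^2 + 72·t + 30. Taking d/dt of j(t), we find s(t) = 600·t + 72. We have snap s(t) = 600·t + 72. Substituting t = 5.539312411963572: s(5.539312411963572) = 3395.58744717814.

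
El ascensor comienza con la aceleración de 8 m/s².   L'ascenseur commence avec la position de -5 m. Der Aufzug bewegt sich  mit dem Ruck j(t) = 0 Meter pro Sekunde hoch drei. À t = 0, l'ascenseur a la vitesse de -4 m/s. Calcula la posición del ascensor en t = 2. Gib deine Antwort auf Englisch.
Starting from jerk j(t) = 0, we take 3 integrals. The antiderivative of jerk is acceleration. Using a(0) = 8, we get a(t) = 8. The integral of acceleration, with v(0) = -4, gives velocity: v(t) = 8·t - 4. Finding the integral of v(t) and using x(0) = -5: x(t) = 4·t^2 - 4·t - 5. Using x(t) = 4·t^2 - 4·t - 5 and substituting t = 2, we find x = 3.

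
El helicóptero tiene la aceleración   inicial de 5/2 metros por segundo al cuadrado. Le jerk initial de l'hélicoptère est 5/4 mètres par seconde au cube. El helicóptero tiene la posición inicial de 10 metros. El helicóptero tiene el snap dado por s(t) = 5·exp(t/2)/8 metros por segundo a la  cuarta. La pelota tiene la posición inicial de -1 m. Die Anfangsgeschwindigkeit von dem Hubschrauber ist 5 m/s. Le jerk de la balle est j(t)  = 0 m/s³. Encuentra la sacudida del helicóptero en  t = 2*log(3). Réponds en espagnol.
Partiendo del snap s(t) = 5·exp(t/2)/8, tomamos 1 antiderivada. La integral del snap, con j(0) = 5/4, da la sacudida: j(t) = 5·exp(t/2)/4. Usando j(t) = 5·exp(t/2)/4 y sustituyendo t = 2*log(3), encontramos j = 15/4.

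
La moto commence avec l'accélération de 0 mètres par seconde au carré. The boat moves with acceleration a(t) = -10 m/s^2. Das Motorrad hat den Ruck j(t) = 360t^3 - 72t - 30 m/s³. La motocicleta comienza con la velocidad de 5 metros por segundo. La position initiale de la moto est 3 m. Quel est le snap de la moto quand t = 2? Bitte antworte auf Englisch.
Starting from jerk j(t) = 360·t^3 - 72·t - 30, we take 1 derivative. Differentiating jerk, we get snap: s(t) = 1080·t^2 - 72. We have snap s(t) = 1080·t^2 - 72. Substituting t = 2: s(2) = 4248.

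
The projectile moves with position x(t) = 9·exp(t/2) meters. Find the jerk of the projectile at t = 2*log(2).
We must differentiate our position equation x(t) = 9·exp(t/2) 3 times. The derivative of position gives velocity: v(t) = 9·exp(t/2)/2. The derivative of velocity gives acceleration: a(t) = 9·exp(t/2)/4. The derivative of acceleration gives jerk: j(t) = 9·exp(t/2)/8. From the given jerk equation j(t) = 9·exp(t/2)/8, we substitute t = 2*log(2) to get j = 9/4.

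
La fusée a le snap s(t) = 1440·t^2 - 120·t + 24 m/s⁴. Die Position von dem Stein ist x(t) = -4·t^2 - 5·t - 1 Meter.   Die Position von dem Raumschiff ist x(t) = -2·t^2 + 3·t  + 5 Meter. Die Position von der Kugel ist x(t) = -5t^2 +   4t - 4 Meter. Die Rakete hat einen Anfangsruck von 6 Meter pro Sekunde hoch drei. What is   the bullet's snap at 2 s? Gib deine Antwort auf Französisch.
Nous devons dériver notre équation de la position x(t) = -5·t^2 + 4·t - 4 4 fois. En dérivant la position, nous obtenons la vitesse: v(t) = 4 - 10·t. La dérivée de la vitesse donne l'accélération: a(t) = -10. En prenant d/dt de a(t), nous trouvons j(t) = 0. La dérivée du jerk donne le snap: s(t) = 0. En utilisant s(t) = 0 et en substituant t = 2, nous trouvons s = 0.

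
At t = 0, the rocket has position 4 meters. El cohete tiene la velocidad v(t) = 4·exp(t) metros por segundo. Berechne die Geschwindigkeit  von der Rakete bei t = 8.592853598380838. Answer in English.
Using v(t) = 4·exp(t) and substituting t = 8.592853598380838, we find v = 21571.9245637887.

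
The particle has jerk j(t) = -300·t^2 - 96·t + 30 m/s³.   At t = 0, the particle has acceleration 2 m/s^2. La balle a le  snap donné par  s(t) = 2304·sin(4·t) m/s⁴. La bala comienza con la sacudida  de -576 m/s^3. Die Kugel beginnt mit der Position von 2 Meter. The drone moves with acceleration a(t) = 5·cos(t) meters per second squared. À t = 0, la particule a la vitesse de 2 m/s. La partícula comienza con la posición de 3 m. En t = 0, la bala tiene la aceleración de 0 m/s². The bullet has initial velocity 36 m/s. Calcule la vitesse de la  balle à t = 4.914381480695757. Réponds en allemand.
Wir müssen unsere Gleichung für den Snap s(t) = 2304·sin(4·t) 3-mal integrieren. Die Stammfunktion von dem Snap, mit j(0) = -576, ergibt den Ruck: j(t) = -576·cos(4·t). Durch Integration von dem Ruck und Verwendung der Anfangsbedingung a(0) = 0, erhalten wir a(t) = -144·sin(4·t). Die Stammfunktion von der Beschleunigung, mit v(0) = 36, ergibt die Geschwindigkeit: v(t) = 36·cos(4·t). Mit v(t) = 36·cos(4·t) und Einsetzen von t = 4.914381480695757, finden wir v = 24.8748232798753.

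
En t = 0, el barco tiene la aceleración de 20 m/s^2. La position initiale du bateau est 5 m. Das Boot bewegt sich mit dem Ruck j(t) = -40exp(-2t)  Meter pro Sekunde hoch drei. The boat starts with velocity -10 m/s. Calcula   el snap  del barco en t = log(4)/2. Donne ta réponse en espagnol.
Debemos derivar nuestra ecuación de la sacudida j(t) = -40·exp(-2·t) 1 vez. La derivada de la sacudida da el snap: s(t) = 80·exp(-2·t). Tenemos el snap s(t) = 80·exp(-2·t). Sustituyendo t = log(4)/2: s(log(4)/2) = 20.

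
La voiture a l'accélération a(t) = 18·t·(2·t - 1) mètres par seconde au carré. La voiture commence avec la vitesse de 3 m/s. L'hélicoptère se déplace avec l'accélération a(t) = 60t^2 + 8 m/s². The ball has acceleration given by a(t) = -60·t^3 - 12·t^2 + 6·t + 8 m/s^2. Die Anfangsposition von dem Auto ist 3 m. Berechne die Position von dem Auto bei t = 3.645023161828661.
Wir müssen das Integral unserer Gleichung für die Beschleunigung a(t) = 18·t·(2·t - 1) 2-mal finden. Das Integral von der Beschleunigung ist die Geschwindigkeit. Mit v(0) = 3 erhalten wir v(t) = 12·t^3 - 9·t^2 + 3. Die Stammfunktion von der Geschwindigkeit, mit x(0) = 3, ergibt die Position: x(t) = 3·t^4 - 3·t^3 + 3·t + 3. Wir haben die Position x(t) = 3·t^4 - 3·t^3 + 3·t + 3. Durch Einsetzen von t = 3.645023161828661: x(3.645023161828661) = 398.218457615826.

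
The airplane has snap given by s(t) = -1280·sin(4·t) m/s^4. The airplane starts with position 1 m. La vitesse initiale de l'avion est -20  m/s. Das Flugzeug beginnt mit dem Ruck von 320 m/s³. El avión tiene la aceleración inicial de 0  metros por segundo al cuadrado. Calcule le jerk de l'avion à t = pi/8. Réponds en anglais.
We need to integrate our snap equation s(t) = -1280·sin(4·t) 1 time. Finding the antiderivative of s(t) and using j(0) = 320: j(t) = 320·cos(4·t). We have jerk j(t) = 320·cos(4·t). Substituting t = pi/8: j(pi/8) = 0.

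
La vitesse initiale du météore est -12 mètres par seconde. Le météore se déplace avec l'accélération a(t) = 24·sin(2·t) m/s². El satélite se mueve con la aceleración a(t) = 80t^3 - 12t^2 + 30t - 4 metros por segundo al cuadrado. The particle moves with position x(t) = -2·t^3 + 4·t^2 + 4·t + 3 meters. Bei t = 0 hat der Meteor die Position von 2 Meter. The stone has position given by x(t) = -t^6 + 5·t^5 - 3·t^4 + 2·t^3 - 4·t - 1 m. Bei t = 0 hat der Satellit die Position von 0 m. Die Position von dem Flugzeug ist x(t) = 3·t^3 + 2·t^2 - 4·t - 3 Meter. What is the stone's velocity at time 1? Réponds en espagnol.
Para resolver esto, necesitamos tomar 1 derivada de nuestra ecuación de la posición x(t) = -t^6 + 5·t^5 - 3·t^4 + 2·t^3 - 4·t - 1. La derivada de la posición da la velocidad: v(t) = -6·t^5 + 25·t^4 - 12·t^3 + 6·t^2 - 4. Tenemos la velocidad v(t) = -6·t^5 + 25·t^4 - 12·t^3 + 6·t^2 - 4. Sustituyendo t = 1: v(1) = 9.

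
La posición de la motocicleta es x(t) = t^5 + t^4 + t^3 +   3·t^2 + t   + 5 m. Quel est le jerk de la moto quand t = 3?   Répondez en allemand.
Um dies zu lösen, müssen wir 3 Ableitungen unserer Gleichung für die Position x(t) = t^5 + t^4 + t^3 + 3·t^2 + t + 5 nehmen. Die Ableitung von der Position ergibt die Geschwindigkeit: v(t) = 5·t^4 + 4·t^3 + 3·t^2 + 6·t + 1. Die Ableitung von der Geschwindigkeit ergibt die Beschleunigung: a(t) = 20·t^3 + 12·t^2 + 6·t + 6. Mit d/dt von a(t) finden wir j(t) = 60·t^2 + 24·t + 6. Mit j(t) = 60·t^2 + 24·t + 6 und Einsetzen von t = 3, finden wir j = 618.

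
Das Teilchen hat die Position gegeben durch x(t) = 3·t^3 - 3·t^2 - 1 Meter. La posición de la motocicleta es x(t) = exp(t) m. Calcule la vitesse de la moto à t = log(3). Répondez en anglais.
Starting from position x(t) = exp(t), we take 1 derivative. The derivative of position gives velocity: v(t) = exp(t). We have velocity v(t) = exp(t). Substituting t = log(3): v(log(3)) = 3.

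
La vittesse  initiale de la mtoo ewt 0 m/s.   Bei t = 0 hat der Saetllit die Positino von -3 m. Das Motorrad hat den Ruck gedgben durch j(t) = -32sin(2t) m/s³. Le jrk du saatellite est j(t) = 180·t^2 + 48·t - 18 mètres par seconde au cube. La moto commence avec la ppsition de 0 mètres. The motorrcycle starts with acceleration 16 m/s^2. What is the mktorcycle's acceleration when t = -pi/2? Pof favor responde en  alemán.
Ausgehend von dem Ruck j(t) = -32·sin(2·t), nehmen wir 1 Stammfunktion. Die Stammfunktion von dem Ruck, mit a(0) = 16, ergibt die Beschleunigung: a(t) = 16·cos(2·t). Wir haben die Beschleunigung a(t) = 16·cos(2·t). Durch Einsetzen von t = -pi/2: a(-pi/2) = -16.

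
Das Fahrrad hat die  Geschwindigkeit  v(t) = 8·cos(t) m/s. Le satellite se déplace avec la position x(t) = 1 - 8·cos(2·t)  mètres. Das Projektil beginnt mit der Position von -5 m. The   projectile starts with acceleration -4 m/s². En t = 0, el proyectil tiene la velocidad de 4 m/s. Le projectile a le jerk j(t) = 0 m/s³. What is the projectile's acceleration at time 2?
We must find the antiderivative of our jerk equation j(t) = 0 1 time. Finding the antiderivative of j(t) and using a(0) = -4: a(t) = -4. We have acceleration a(t) = -4. Substituting t = 2: a(2) = -4.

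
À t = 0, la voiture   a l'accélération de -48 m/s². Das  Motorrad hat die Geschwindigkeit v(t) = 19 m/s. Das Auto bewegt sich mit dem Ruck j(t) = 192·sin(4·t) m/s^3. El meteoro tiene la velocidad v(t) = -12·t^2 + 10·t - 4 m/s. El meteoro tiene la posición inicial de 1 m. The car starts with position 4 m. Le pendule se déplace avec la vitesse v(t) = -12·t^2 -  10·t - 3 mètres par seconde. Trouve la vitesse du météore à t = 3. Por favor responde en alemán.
Wir haben die Geschwindigkeit v(t) = -12·t^2 + 10·t - 4. Durch Einsetzen von t = 3: v(3) = -82.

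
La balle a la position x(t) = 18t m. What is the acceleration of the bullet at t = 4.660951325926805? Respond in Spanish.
Para resolver esto, necesitamos tomar 2 derivadas de nuestra ecuación de la posición x(t) = 18·t. Derivando la posición, obtenemos la velocidad: v(t) = 18. La derivada de la velocidad da la aceleración: a(t) = 0. Usando a(t) = 0 y sustituyendo t = 4.660951325926805, encontramos a = 0.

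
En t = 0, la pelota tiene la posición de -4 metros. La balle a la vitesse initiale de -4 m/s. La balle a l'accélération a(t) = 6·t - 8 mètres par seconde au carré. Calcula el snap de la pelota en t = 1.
Debemos derivar nuestra ecuación de la aceleración a(t) = 6·t - 8 2 veces. La derivada de la aceleración da la sacudida: j(t) = 6. Tomando d/dt de j(t), encontramos s(t) = 0. Tenemos el snap s(t) = 0. Sustituyendo t = 1: s(1) = 0.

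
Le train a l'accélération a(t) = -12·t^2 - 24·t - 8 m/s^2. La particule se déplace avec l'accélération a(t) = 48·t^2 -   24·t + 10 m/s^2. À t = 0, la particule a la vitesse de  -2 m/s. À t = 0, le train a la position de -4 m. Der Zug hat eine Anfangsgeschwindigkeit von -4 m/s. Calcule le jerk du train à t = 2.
Pour résoudre ceci, nous devons prendre 1 dérivée de notre équation de l'accélération a(t) = -12·t^2 - 24·t - 8. En dérivant l'accélération, nous obtenons le jerk: j(t) = -24·t - 24. De l'équation du jerk j(t) = -24·t - 24, nous substituons t = 2 pour obtenir j = -72.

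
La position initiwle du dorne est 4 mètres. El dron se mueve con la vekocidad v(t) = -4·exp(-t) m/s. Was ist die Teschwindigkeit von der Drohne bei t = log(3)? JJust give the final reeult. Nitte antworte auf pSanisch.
La respuesta es -4/3.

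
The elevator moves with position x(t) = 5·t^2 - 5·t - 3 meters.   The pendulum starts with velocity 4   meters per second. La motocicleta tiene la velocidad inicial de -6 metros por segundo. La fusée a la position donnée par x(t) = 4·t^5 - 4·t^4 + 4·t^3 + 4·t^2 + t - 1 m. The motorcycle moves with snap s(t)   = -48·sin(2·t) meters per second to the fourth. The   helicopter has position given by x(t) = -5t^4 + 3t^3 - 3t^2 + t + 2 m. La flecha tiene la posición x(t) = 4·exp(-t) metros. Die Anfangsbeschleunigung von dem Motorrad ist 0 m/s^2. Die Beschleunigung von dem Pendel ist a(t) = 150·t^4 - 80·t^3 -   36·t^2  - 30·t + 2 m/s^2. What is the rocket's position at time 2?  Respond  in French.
En utilisant x(t) = 4·t^5 - 4·t^4 + 4·t^3 + 4·t^2 + t - 1 et en substituant t = 2, nous trouvons x = 113.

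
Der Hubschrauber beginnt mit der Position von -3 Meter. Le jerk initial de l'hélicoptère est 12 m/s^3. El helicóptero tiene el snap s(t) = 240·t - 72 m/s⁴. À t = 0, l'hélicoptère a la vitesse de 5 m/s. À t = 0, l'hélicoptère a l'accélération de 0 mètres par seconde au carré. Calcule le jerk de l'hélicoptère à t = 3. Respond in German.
Wir müssen die Stammfunktion unserer Gleichung für den Snap s(t) = 240·t - 72 1-mal finden. Mit ∫s(t)dt und Anwendung von j(0) = 12, finden wir j(t) = 120·t^2 - 72·t + 12. Aus der Gleichung für den Ruck j(t) = 120·t^2 - 72·t + 12, setzen wir t = 3 ein und erhalten j = 876.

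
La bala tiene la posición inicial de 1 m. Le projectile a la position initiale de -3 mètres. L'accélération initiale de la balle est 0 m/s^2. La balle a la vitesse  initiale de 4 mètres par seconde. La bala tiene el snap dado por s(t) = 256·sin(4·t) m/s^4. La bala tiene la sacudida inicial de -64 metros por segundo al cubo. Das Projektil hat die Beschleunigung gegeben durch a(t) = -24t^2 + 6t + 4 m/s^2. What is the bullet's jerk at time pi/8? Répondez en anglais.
To solve this, we need to take 1 integral of our snap equation s(t) = 256·sin(4·t). The antiderivative of snap, with j(0) = -64, gives jerk: j(t) = -64·cos(4·t). From the given jerk equation j(t) = -64·cos(4·t), we substitute t = pi/8 to get j = 0.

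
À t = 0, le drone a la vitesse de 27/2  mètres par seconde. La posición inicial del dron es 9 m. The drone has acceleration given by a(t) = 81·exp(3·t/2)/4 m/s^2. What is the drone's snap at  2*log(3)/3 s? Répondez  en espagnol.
Debemos derivar nuestra ecuación de la aceleración a(t) = 81·exp(3·t/2)/4 2 veces. Tomando d/dt de a(t), encontramos j(t) = 243·exp(3·t/2)/8. La derivada de la sacudida da el snap: s(t) = 729·exp(3·t/2)/16. Usando s(t) = 729·exp(3·t/2)/16 y sustituyendo t = 2*log(3)/3, encontramos s = 2187/16.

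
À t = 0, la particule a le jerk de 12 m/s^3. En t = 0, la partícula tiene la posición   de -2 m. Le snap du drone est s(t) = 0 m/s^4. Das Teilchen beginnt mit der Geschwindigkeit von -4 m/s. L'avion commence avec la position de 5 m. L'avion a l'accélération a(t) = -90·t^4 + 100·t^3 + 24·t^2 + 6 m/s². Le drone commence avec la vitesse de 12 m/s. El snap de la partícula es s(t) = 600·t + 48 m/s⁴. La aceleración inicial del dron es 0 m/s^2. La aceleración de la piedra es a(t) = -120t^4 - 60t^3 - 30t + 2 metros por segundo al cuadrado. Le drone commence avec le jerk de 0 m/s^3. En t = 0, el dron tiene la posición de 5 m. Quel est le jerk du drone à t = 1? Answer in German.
Wir müssen die Stammfunktion unserer Gleichung für den Snap s(t) = 0 1-mal finden. Das Integral von dem Snap, mit j(0) = 0, ergibt den Ruck: j(t) = 0. Mit j(t) = 0 und Einsetzen von t = 1, finden wir j = 0.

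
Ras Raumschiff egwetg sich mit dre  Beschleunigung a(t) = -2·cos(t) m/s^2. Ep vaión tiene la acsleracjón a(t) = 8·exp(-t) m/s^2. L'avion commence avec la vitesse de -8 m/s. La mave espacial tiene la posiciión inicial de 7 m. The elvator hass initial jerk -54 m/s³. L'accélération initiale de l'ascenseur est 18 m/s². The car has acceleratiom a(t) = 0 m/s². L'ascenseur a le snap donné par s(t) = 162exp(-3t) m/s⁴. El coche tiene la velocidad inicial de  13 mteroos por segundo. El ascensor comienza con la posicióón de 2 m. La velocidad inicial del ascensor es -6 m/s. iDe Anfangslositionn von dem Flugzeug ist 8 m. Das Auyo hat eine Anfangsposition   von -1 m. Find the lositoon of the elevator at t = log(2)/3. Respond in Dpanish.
Necesitamos integrar nuestra ecuación del snap s(t) = 162·exp(-3·t) 4 veces. Tomando ∫s(t)dt y aplicando j(0) = -54, encontramos j(t) = -54·exp(-3·t). Tomando ∫j(t)dt y aplicando a(0) = 18, encontramos a(t) = 18·exp(-3·t). La antiderivada de la aceleración es la velocidad. Usando v(0) = -6, obtenemos v(t) = -6·exp(-3·t). La integral de la velocidad, con x(0) = 2, da la posición: x(t) = 2·exp(-3·t). De la ecuación de la posición x(t) = 2·exp(-3·t), sustituimos t = log(2)/3 para obtener x = 1.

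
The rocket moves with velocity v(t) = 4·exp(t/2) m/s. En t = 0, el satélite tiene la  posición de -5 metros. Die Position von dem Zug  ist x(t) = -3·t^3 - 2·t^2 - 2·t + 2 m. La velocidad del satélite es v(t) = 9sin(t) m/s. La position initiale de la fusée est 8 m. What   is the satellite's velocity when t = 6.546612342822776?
From the given velocity equation v(t) = 9·sin(t), we substitute t = 6.546612342822776 to get v = 2.34351799794464.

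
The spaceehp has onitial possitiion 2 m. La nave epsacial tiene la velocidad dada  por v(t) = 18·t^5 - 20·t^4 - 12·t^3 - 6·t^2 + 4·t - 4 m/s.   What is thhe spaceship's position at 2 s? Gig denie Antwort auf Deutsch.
Wir müssen das Integral unserer Gleichung für die Geschwindigkeit v(t) = 18·t^5 - 20·t^4 - 12·t^3 - 6·t^2 + 4·t - 4 1-mal finden. Durch Integration von der Geschwindigkeit und Verwendung der Anfangsbedingung x(0) = 2, erhalten wir x(t) = 3·t^6 - 4·t^5 - 3·t^4 - 2·t^3 + 2·t^2 - 4·t + 2. Mit x(t) = 3·t^6 - 4·t^5 - 3·t^4 - 2·t^3 + 2·t^2 - 4·t + 2 und Einsetzen von t = 2, finden wir x = 2.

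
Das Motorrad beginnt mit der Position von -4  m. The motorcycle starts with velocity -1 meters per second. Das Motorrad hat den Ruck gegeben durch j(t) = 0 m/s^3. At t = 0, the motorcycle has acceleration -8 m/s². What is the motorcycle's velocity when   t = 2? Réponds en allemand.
Wir müssen die Stammfunktion unserer Gleichung für den Ruck j(t) = 0 2-mal finden. Durch Integration von dem Ruck und Verwendung der Anfangsbedingung a(0) = -8, erhalten wir a(t) = -8. Die Stammfunktion von der Beschleunigung, mit v(0) = -1, ergibt die Geschwindigkeit: v(t) = -8·t - 1. Wir haben die Geschwindigkeit v(t) = -8·t - 1. Durch Einsetzen von t = 2: v(2) = -17.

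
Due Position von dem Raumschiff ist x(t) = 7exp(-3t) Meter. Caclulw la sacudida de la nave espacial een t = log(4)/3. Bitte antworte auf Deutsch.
Ausgehend von der Position x(t) = 7·exp(-3·t), nehmen wir 3 Ableitungen. Mit d/dt von x(t) finden wir v(t) = -21·exp(-3·t). Die Ableitung von der Geschwindigkeit ergibt die Beschleunigung: a(t) = 63·exp(-3·t). Mit d/dt von a(t) finden wir j(t) = -189·exp(-3·t). Aus der Gleichung für den Ruck j(t) = -189·exp(-3·t), setzen wir t = log(4)/3 ein und erhalten j = -189/4.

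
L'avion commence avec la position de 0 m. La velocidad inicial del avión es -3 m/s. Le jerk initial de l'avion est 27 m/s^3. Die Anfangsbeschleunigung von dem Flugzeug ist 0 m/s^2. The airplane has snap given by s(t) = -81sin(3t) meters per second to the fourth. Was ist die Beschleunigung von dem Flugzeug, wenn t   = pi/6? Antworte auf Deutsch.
Wir müssen unsere Gleichung für den Snap s(t) = -81·sin(3·t) 2-mal integrieren. Die Stammfunktion von dem Snap ist der Ruck. Mit j(0) = 27 erhalten wir j(t) = 27·cos(3·t). Mit ∫j(t)dt und Anwendung von a(0) = 0, finden wir a(t) = 9·sin(3·t). Aus der Gleichung für die Beschleunigung a(t) = 9·sin(3·t), setzen wir t = pi/6 ein und erhalten a = 9.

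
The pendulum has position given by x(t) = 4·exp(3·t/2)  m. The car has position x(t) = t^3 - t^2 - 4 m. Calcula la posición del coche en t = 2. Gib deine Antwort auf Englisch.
Using x(t) = t^3 - t^2 - 4 and substituting t = 2, we find x = 0.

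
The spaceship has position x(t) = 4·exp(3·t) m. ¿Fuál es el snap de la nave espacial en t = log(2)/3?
Para resolver esto, necesitamos tomar 4 derivadas de nuestra ecuación de la posición x(t) = 4·exp(3·t). Tomando d/dt de x(t), encontramos v(t) = 12·exp(3·t). La derivada de la velocidad da la aceleración: a(t) = 36·exp(3·t). Tomando d/dt de a(t), encontramos j(t) = 108·exp(3·t). La derivada de la sacudida da el snap: s(t) = 324·exp(3·t). Tenemos el snap s(t) = 324·exp(3·t). Sustituyendo t = log(2)/3: s(log(2)/3) = 648.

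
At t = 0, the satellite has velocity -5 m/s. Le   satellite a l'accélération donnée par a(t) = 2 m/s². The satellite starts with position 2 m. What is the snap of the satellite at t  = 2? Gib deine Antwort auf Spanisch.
Partiendo de la aceleración a(t) = 2, tomamos 2 derivadas. Tomando d/dt de a(t), encontramos j(t) = 0. Derivando la sacudida, obtenemos el snap: s(t) = 0. Usando s(t) = 0 y sustituyendo t = 2, encontramos s = 0.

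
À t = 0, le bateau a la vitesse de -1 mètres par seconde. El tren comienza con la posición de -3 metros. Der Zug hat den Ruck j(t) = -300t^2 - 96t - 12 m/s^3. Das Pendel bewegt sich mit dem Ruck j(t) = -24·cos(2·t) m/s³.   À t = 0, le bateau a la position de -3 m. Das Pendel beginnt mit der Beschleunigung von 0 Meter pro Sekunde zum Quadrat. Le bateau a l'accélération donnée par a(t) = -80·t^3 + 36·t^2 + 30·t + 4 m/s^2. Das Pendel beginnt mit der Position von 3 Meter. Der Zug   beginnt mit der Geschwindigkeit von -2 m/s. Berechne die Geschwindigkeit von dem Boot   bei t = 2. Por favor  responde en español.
Para resolver esto, necesitamos tomar 1 antiderivada de nuestra ecuación de la aceleración a(t) = -80·t^3 + 36·t^2 + 30·t + 4. Integrando la aceleración y usando la condición inicial v(0) = -1, obtenemos v(t) = -20·t^4 + 12·t^3 + 15·t^2 + 4·t - 1. Tenemos la velocidad v(t) = -20·t^4 + 12·t^3 + 15·t^2 + 4·t - 1. Sustituyendo t = 2: v(2) = -157.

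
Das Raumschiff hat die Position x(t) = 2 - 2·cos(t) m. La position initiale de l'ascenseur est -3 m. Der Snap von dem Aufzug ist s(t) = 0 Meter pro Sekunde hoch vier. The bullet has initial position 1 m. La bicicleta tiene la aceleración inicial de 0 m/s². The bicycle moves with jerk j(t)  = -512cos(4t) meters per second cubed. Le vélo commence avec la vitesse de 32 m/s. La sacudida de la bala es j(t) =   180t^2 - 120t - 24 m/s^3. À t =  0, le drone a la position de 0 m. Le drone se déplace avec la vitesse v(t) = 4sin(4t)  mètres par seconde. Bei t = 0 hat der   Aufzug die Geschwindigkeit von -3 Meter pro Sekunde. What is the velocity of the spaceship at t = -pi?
We must differentiate our position equation x(t) = 2 - 2·cos(t) 1 time. Taking d/dt of x(t), we find v(t) = 2·sin(t). From the given velocity equation v(t) = 2·sin(t), we substitute t = -pi to get v = 0.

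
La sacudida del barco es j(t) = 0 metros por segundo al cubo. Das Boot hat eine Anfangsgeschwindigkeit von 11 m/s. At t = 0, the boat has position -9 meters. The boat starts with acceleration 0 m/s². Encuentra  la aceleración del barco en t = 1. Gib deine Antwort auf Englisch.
To find the answer, we compute 1 antiderivative of j(t) = 0. Taking ∫j(t)dt and applying a(0) = 0, we find a(t) = 0. We have acceleration a(t) = 0. Substituting t = 1: a(1) = 0.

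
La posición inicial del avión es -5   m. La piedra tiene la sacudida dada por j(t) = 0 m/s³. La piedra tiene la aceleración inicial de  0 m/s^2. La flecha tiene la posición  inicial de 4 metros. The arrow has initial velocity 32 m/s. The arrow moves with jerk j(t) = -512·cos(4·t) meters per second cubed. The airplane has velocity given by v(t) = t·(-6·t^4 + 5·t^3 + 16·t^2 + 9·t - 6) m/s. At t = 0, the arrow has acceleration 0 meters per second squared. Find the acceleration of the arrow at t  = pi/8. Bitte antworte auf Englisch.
To solve this, we need to take 1 antiderivative of our jerk equation j(t) = -512·cos(4·t). The integral of jerk is acceleration. Using a(0) = 0, we get a(t) = -128·sin(4·t). From the given acceleration equation a(t) = -128·sin(4·t), we substitute t = pi/8 to get a = -128.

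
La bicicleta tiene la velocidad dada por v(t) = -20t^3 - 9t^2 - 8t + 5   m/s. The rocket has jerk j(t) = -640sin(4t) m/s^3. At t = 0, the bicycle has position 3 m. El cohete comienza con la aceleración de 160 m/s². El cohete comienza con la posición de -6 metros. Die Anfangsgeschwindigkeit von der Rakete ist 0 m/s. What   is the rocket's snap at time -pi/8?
We must differentiate our jerk equation j(t) = -640·sin(4·t) 1 time. The derivative of jerk gives snap: s(t) = -2560·cos(4·t). We have snap s(t) = -2560·cos(4·t). Substituting t = -pi/8: s(-pi/8) = 0.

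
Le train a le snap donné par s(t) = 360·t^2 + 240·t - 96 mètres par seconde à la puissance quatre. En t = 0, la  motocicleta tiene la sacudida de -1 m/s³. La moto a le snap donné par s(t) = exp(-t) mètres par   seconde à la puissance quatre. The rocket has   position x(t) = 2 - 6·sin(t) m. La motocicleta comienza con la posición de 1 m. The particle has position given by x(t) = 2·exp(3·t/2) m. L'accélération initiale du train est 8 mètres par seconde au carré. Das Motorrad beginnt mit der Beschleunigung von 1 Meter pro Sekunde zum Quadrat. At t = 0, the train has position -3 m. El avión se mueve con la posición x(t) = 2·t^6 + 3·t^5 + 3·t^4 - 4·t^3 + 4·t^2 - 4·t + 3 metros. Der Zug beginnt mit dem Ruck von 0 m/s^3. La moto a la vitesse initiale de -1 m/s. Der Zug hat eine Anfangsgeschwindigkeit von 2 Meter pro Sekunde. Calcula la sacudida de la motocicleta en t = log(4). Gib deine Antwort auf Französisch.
Nous devons intégrer notre équation du snap s(t) = exp(-t) 1 fois. L'intégrale du snap, avec j(0) = -1, donne le jerk: j(t) = -exp(-t). Nous avons le jerk j(t) = -exp(-t). En substituant t = log(4): j(log(4)) = -1/4.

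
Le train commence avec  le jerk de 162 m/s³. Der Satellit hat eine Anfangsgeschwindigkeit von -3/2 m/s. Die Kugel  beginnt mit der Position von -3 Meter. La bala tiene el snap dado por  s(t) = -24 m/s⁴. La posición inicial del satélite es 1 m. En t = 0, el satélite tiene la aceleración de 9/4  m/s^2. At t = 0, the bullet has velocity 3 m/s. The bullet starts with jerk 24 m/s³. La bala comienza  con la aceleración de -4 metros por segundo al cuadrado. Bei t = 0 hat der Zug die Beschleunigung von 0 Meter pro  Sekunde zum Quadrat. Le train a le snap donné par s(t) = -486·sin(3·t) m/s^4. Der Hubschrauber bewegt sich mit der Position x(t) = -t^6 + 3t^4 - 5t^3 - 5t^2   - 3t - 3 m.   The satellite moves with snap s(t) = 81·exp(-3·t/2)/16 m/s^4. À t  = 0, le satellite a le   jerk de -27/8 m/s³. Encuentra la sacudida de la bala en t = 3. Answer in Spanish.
Debemos encontrar la integral de nuestra ecuación del snap s(t) = -24 1 vez. La antiderivada del snap, con j(0) = 24, da la sacudida: j(t) = 24 - 24·t. De la ecuación de la sacudida j(t) = 24 - 24·t, sustituimos t = 3 para obtener j = -48.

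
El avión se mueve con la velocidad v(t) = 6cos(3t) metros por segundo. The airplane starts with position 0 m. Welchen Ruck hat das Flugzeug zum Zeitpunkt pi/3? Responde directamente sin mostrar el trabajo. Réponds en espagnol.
La respuesta es 54.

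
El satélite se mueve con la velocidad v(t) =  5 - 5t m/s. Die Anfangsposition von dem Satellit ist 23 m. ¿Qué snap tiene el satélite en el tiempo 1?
Debemos derivar nuestra ecuación de la velocidad v(t) = 5 - 5·t 3 veces. Derivando la velocidad, obtenemos la aceleración: a(t) = -5. Tomando d/dt de a(t), encontramos j(t) = 0. Tomando d/dt de j(t), encontramos s(t) = 0. De la ecuación del snap s(t) = 0, sustituimos t = 1 para obtener s = 0.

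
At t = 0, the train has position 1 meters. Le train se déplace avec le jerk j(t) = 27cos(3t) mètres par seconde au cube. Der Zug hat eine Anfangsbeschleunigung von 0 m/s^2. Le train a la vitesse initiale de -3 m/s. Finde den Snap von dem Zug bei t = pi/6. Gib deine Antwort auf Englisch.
Starting from jerk j(t) = 27·cos(3·t), we take 1 derivative. Differentiating jerk, we get snap: s(t) = -81·sin(3·t). From the given snap equation s(t) = -81·sin(3·t), we substitute t = pi/6 to get s = -81.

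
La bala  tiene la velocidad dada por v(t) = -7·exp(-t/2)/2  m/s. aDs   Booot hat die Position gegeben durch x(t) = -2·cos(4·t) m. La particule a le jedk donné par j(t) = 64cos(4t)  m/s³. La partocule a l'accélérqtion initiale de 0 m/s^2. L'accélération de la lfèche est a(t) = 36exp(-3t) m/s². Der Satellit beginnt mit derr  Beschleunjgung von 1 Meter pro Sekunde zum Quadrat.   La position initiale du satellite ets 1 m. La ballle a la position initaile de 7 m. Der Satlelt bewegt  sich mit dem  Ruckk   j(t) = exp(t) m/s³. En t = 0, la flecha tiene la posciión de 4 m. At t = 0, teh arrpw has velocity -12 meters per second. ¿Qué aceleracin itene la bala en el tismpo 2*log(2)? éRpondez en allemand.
Um dies zu lösen, müssen wir 1 Ableitung unserer Gleichung für die Geschwindigkeit v(t) = -7·exp(-t/2)/2 nehmen. Durch Ableiten von der Geschwindigkeit erhalten wir die Beschleunigung: a(t) = 7·exp(-t/2)/4. Mit a(t) = 7·exp(-t/2)/4 und Einsetzen von t = 2*log(2), finden wir a = 7/8.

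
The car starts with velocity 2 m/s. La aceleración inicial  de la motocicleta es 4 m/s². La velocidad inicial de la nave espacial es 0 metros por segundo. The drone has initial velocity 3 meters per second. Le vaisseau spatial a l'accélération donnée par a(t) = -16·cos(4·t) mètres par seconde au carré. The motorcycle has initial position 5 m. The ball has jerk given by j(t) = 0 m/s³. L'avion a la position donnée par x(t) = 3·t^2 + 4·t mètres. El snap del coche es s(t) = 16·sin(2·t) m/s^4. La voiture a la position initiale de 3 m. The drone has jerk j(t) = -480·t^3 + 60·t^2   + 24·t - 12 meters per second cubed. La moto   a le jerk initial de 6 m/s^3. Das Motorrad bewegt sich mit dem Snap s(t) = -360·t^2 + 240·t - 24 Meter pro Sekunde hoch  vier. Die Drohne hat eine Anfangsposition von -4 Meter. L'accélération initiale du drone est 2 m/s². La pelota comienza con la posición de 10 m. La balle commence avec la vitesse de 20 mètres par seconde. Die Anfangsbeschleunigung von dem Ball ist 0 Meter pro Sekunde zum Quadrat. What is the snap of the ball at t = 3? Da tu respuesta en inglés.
To solve this, we need to take 1 derivative of our jerk equation j(t) = 0. Taking d/dt of j(t), we find s(t) = 0. We have snap s(t) = 0. Substituting t = 3: s(3) = 0.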